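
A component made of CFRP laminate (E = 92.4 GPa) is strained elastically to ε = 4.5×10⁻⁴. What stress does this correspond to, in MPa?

41.6 MPa

σ = E·ε = 92400 MPa × 4.5×10⁻⁴ = 41.6 MPa.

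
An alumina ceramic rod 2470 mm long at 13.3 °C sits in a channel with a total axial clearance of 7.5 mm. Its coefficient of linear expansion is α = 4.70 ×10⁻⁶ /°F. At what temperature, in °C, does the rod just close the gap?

372 °C

α = 4.70×10⁻⁶/°F × 9/5 = 8.46×10⁻⁶/K.
α·L₀·ΔT = 7.5 mm ⇒ ΔT = 7.5 / (8.46×10⁻⁶ × 2470.0) = 358.9 K.
T = 13.3 + 358.9 = 372.2 °C.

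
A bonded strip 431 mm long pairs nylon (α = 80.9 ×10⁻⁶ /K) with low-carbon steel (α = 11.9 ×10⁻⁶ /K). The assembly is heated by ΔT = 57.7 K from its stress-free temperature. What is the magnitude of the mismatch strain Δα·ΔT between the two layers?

3.98×10⁻³

Δα = |80.9 − 11.9|×10⁻⁶/K = 69.0×10⁻⁶/K.
Mismatch strain = Δα·ΔT = 69.0×10⁻⁶ × 57.7 = 3.98×10⁻³.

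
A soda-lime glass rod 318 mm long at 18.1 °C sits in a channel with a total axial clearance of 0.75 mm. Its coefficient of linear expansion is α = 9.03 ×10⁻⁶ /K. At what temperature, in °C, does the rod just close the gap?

α·L₀·ΔT = 0.75 mm ⇒ ΔT = 0.75 / (9.03×10⁻⁶ × 318.0) = 261.2 K.
T = 18.1 + 261.2 = 279.3 °C.

279 °C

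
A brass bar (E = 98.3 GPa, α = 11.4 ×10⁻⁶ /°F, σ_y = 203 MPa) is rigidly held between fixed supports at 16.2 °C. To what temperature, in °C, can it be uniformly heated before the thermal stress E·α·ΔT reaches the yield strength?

117 °C

α = 11.4×10⁻⁶/°F × 9/5 = 20.5×10⁻⁶/K.
E·α·ΔT = 203.0 MPa ⇒ ΔT = 203.0 / (98.30×10³ × 20.5×10⁻⁶) = 100.6 K.
T = 16.2 + 100.6 = 116.8 °C.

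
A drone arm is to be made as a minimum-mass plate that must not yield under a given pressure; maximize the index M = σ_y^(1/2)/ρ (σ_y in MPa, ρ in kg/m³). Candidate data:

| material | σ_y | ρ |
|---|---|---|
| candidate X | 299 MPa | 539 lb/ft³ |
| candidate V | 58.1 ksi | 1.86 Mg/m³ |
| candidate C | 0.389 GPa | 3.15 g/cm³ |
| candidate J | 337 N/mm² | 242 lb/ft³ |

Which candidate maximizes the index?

Normalizing units and computing the index:
  candidate X: σ_y = 299.0 MPa, ρ = 8634 kg/m³
  candidate V: σ_y = 400.6 MPa, ρ = 1860 kg/m³
  candidate C: σ_y = 389.0 MPa, ρ = 3150 kg/m³
  candidate J: σ_y = 337.0 MPa, ρ = 3876 kg/m³
  candidate V: M = 10.8×10⁻³
  candidate C: M = 6.26×10⁻³
  candidate J: M = 4.74×10⁻³
  candidate X: M = 2.00×10⁻³
The maximum is for candidate V.

candidate V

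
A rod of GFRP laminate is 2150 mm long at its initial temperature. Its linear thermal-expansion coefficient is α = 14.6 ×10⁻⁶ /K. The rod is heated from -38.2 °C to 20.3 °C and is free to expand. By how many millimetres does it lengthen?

1.84 mm

ΔT = 20.3 − (-38.2) = 58.50 K.
ΔL = α·L₀·ΔT = 14.6×10⁻⁶ × 2150 mm × 58.50 K = 1.84 mm.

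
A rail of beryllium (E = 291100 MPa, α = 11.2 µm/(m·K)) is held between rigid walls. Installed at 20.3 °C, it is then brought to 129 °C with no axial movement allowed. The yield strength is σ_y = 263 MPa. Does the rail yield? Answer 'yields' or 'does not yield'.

E = 291100 MPa = 291.1 GPa.
ΔT = 108.7 K. Constrained thermal stress σ = E·α·ΔT = 291.1×10³ MPa × 11.2×10⁻⁶ × 108.7 = 354 MPa (compressive).
Compare to σ_y = 263 MPa: σ ≥ σ_y, so it yields.

yields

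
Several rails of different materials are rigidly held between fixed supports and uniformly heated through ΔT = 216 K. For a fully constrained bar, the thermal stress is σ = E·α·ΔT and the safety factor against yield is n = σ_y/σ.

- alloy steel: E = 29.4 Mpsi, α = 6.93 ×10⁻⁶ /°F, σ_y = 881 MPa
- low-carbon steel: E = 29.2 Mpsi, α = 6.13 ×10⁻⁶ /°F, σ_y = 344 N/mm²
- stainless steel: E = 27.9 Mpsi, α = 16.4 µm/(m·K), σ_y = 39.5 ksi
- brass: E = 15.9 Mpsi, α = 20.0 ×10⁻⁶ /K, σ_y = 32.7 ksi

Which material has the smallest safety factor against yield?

Converting E to GPa, α to ×10⁻⁶/K, σ_y to MPa, then σ and n for each:
  alloy steel: E = 202.7, α = 12.5, σ_y = 881.0 → σ = 546 MPa, n = 1.61
  low-carbon steel: E = 201.3, α = 11.0, σ_y = 344.0 → σ = 480 MPa, n = 0.717
  stainless steel: E = 192.4, α = 16.4, σ_y = 272.3 → σ = 681 MPa, n = 0.400
  brass: E = 109.6, α = 20.0, σ_y = 225.5 → σ = 474 MPa, n = 0.476
The minimum is stainless steel at n = 0.400.

stainless steel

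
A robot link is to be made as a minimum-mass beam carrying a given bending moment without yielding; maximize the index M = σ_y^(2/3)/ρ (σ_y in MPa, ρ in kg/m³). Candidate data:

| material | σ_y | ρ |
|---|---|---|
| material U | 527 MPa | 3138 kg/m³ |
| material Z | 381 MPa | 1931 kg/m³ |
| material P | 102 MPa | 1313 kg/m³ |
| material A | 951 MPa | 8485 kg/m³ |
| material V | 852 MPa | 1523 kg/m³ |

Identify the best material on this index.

material V

Per-candidate index values:
  material V: M = 59.0×10⁻³
  material Z: M = 27.2×10⁻³
  material U: M = 20.8×10⁻³
  material P: M = 16.6×10⁻³
  material A: M = 11.4×10⁻³
The maximum is for material V.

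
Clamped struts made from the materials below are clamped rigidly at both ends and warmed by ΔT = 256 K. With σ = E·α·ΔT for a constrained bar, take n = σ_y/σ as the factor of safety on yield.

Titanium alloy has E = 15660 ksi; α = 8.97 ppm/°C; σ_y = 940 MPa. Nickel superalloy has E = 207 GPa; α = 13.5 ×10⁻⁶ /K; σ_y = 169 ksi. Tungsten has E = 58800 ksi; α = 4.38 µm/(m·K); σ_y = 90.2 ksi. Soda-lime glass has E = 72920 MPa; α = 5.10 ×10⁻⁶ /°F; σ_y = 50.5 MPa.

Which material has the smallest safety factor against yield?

Per material, after unit conversion:
  titanium alloy: E = 108.0, α = 8.97, σ_y = 940.0 → σ = 248 MPa, n = 3.79
  nickel superalloy: E = 207.0, α = 13.5, σ_y = 1165 → σ = 715 MPa, n = 1.63
  tungsten: E = 405.4, α = 4.38, σ_y = 621.9 → σ = 455 MPa, n = 1.37
  soda-lime glass: E = 72.92, α = 9.18, σ_y = 50.50 → σ = 171 MPa, n = 0.295
The minimum is soda-lime glass at n = 0.295.

soda-lime glass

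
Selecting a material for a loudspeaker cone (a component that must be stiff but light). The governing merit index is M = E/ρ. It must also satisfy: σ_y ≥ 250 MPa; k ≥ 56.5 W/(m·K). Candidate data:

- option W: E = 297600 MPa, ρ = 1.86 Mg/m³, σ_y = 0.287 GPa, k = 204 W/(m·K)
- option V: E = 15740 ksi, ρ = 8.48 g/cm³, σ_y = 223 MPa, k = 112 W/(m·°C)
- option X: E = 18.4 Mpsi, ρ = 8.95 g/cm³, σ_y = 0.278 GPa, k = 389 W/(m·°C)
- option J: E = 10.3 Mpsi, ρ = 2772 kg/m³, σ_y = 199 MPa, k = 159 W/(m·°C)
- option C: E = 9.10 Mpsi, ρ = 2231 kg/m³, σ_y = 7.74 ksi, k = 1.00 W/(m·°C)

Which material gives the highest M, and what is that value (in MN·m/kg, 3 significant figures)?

Screen on constraints: σ_y ≥ 250 MPa; k ≥ 56.5 W/(m·K). Survivors: option W, option X.
After converting to SI:
  option W: E = 297.6 GPa, ρ = 1860 kg/m³
  option X: E = 126.9 GPa, ρ = 8950 kg/m³
  option W: M = 160 MN·m/kg
  option X: M = 14.2 MN·m/kg
Option W has the largest M.

option W, M = 160 MN·m/kg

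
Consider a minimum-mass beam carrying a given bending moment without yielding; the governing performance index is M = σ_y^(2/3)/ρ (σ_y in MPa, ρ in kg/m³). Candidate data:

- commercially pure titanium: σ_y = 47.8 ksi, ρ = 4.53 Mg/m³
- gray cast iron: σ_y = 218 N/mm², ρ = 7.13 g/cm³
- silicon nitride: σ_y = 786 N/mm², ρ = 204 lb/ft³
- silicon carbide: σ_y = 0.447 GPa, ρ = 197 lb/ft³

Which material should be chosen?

silicon nitride

After converting to SI:
  commercially pure titanium: σ_y = 329.6 MPa, ρ = 4530 kg/m³
  gray cast iron: σ_y = 218.0 MPa, ρ = 7130 kg/m³
  silicon nitride: σ_y = 786.0 MPa, ρ = 3268 kg/m³
  silicon carbide: σ_y = 447.0 MPa, ρ = 3156 kg/m³
  silicon nitride: M = 26.1×10⁻³
  silicon carbide: M = 18.5×10⁻³
  commercially pure titanium: M = 10.5×10⁻³
  gray cast iron: M = 5.08×10⁻³
Silicon nitride ranks first.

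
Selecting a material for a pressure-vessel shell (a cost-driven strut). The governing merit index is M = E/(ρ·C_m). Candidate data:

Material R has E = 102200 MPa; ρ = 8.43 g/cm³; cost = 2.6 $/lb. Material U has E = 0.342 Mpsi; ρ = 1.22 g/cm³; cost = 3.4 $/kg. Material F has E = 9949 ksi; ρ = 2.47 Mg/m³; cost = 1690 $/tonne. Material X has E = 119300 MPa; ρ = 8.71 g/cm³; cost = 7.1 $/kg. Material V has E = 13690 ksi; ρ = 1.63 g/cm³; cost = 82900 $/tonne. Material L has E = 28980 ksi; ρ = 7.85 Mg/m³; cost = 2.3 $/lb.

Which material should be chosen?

material F

In SI units:
  material R: E = 102.2 GPa, ρ = 8430 kg/m³, cost = 5.732 $/kg
  material U: E = 2.358 GPa, ρ = 1220 kg/m³, cost = 3.400 $/kg
  material F: E = 68.60 GPa, ρ = 2470 kg/m³, cost = 1.690 $/kg
  material X: E = 119.3 GPa, ρ = 8710 kg/m³, cost = 7.100 $/kg
  material V: E = 94.39 GPa, ρ = 1630 kg/m³, cost = 82.90 $/kg
  material L: E = 199.8 GPa, ρ = 7850 kg/m³, cost = 5.071 $/kg
  material F: M = 16.4 MN·m per $
  material L: M = 5.02 MN·m per $
  material R: M = 2.12 MN·m per $
  material X: M = 1.93 MN·m per $
  material V: M = 0.699 MN·m per $
  material U: M = 0.568 MN·m per $
Material F ranks first.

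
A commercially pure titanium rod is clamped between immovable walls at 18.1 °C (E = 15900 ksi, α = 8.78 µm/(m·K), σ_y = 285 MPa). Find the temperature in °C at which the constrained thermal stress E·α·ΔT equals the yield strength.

E = 15900 ksi = 109.6 GPa.
E·α·ΔT = 285.0 MPa ⇒ ΔT = 285.0 / (109.6×10³ × 8.78×10⁻⁶) = 296.1 K.
T = 18.1 + 296.1 = 314.2 °C.

314 °C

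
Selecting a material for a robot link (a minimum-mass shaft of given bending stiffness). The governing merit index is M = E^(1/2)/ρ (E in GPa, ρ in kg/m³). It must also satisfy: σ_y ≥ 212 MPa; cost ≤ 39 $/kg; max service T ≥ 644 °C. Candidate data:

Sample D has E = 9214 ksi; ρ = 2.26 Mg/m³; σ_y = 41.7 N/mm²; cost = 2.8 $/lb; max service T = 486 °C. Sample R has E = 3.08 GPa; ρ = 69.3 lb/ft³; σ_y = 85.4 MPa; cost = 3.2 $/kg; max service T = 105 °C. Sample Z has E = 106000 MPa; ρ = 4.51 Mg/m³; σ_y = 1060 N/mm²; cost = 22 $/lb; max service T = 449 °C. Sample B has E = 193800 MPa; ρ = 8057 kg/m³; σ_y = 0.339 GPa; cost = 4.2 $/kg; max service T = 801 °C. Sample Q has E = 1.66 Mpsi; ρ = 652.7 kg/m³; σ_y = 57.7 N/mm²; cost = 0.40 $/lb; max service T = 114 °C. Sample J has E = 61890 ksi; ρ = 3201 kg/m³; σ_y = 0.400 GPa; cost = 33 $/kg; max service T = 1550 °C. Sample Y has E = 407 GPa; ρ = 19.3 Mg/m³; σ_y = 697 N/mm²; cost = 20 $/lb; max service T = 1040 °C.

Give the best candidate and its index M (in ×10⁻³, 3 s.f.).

Screen on constraints: σ_y ≥ 212 MPa; cost ≤ 39 $/kg; max service T ≥ 644 °C. Survivors: sample B, sample J.
After converting to SI:
  sample B: E = 193.8 GPa, ρ = 8057 kg/m³
  sample J: E = 426.7 GPa, ρ = 3201 kg/m³
  sample J: M = 6.45×10⁻³
  sample B: M = 1.73×10⁻³
Sample J ranks first.

sample J, M = 6.45×10⁻³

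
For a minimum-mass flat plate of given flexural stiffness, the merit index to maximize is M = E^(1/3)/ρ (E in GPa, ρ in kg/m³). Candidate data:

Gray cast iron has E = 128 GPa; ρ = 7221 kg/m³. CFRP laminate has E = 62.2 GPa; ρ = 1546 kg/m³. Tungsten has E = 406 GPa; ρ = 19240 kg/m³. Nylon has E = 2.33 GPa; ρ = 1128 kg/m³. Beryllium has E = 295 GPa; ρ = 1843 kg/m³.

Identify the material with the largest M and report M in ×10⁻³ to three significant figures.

Per-candidate index values:
  beryllium: M = 3.61×10⁻³
  CFRP laminate: M = 2.56×10⁻³
  nylon: M = 1.18×10⁻³
  gray cast iron: M = 0.698×10⁻³
  tungsten: M = 0.385×10⁻³
Highest index: beryllium.

beryllium, M = 3.61×10⁻³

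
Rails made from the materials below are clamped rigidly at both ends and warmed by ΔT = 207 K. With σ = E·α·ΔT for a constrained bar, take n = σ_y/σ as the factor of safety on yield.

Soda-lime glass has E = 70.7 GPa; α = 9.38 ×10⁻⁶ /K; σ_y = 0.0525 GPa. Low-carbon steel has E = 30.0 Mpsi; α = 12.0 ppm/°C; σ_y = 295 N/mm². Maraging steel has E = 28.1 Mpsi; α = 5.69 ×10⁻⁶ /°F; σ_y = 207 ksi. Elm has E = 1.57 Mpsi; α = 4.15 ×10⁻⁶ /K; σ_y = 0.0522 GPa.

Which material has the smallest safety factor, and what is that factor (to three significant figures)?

soda-lime glass, n = 0.382

Per material, after unit conversion:
  soda-lime glass: E = 70.70, α = 9.38, σ_y = 52.50 → σ = 137 MPa, n = 0.382
  low-carbon steel: E = 206.8, α = 12.0, σ_y = 295.0 → σ = 514 MPa, n = 0.574
  maraging steel: E = 193.7, α = 10.2, σ_y = 1427 → σ = 411 MPa, n = 3.47
  elm: E = 10.82, α = 4.15, σ_y = 52.20 → σ = 9.30 MPa, n = 5.61
Soda-lime glass has the lowest safety factor, n = 0.382.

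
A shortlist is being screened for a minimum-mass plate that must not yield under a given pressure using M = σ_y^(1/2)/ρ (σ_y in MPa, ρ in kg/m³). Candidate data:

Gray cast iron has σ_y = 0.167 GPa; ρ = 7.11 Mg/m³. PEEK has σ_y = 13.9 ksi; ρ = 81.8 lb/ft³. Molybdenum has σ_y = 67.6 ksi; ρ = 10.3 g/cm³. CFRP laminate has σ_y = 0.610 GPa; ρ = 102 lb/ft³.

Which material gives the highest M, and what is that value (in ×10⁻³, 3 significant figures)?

In SI units:
  gray cast iron: σ_y = 167.0 MPa, ρ = 7110 kg/m³
  PEEK: σ_y = 95.84 MPa, ρ = 1310 kg/m³
  molybdenum: σ_y = 466.1 MPa, ρ = 10300 kg/m³
  CFRP laminate: σ_y = 610.0 MPa, ρ = 1634 kg/m³
  CFRP laminate: M = 15.1×10⁻³
  PEEK: M = 7.47×10⁻³
  molybdenum: M = 2.10×10⁻³
  gray cast iron: M = 1.82×10⁻³
CFRP laminate has the largest M.

CFRP laminate, M = 15.1×10⁻³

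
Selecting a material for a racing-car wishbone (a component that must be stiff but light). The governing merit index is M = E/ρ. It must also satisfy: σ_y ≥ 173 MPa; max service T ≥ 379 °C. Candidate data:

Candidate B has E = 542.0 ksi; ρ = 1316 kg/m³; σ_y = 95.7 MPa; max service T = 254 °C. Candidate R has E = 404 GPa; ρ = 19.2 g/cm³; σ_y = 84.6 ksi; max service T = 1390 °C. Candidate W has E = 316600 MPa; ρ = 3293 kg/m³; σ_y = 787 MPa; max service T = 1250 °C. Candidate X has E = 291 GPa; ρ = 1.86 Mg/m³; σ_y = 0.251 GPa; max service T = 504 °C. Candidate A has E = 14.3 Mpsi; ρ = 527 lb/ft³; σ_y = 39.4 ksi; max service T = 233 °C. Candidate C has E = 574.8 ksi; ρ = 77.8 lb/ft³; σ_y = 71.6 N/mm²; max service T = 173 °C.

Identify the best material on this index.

candidate X

Screen on constraints: σ_y ≥ 173 MPa; max service T ≥ 379 °C. Survivors: candidate R, candidate W, candidate X.
After converting to SI:
  candidate R: E = 404.0 GPa, ρ = 19200 kg/m³
  candidate W: E = 316.6 GPa, ρ = 3293 kg/m³
  candidate X: E = 291.0 GPa, ρ = 1860 kg/m³
  candidate X: M = 156 MN·m/kg
  candidate W: M = 96.1 MN·m/kg
  candidate R: M = 21.0 MN·m/kg
Highest index: candidate X.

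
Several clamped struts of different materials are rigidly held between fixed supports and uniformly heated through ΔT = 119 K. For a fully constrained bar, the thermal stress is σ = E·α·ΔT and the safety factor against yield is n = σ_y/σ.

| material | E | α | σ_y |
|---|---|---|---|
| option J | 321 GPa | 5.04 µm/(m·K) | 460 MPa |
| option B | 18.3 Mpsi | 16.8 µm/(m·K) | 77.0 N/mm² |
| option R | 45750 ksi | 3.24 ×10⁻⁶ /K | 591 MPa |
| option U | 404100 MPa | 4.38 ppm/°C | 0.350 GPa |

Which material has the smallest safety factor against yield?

Converting E to GPa, α to ×10⁻⁶/K, σ_y to MPa, then σ and n for each:
  option J: E = 321.0, α = 5.04, σ_y = 460.0 → σ = 193 MPa, n = 2.39
  option B: E = 126.2, α = 16.8, σ_y = 77.00 → σ = 252 MPa, n = 0.305
  option R: E = 315.4, α = 3.24, σ_y = 591.0 → σ = 122 MPa, n = 4.86
  option U: E = 404.1, α = 4.38, σ_y = 350.0 → σ = 211 MPa, n = 1.66
Option B has the lowest safety factor, n = 0.305.

option B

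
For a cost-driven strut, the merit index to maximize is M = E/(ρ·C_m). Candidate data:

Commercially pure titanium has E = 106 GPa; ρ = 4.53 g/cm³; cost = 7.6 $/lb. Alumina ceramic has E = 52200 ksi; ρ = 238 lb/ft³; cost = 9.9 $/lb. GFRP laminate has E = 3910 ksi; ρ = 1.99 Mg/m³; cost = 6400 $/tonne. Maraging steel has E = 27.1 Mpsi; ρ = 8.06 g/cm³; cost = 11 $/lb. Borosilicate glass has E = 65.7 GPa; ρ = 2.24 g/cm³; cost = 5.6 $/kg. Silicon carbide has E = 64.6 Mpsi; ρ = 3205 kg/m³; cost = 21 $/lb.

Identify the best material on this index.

borosilicate glass

Putting every candidate on a common basis:
  commercially pure titanium: E = 106.0 GPa, ρ = 4530 kg/m³, cost = 16.75 $/kg
  alumina ceramic: E = 359.9 GPa, ρ = 3812 kg/m³, cost = 21.83 $/kg
  GFRP laminate: E = 26.96 GPa, ρ = 1990 kg/m³, cost = 6.400 $/kg
  maraging steel: E = 186.8 GPa, ρ = 8060 kg/m³, cost = 24.25 $/kg
  borosilicate glass: E = 65.70 GPa, ρ = 2240 kg/m³, cost = 5.600 $/kg
  silicon carbide: E = 445.4 GPa, ρ = 3205 kg/m³, cost = 46.30 $/kg
  borosilicate glass: M = 5.24 MN·m per $
  alumina ceramic: M = 4.33 MN·m per $
  silicon carbide: M = 3.00 MN·m per $
  GFRP laminate: M = 2.12 MN·m per $
  commercially pure titanium: M = 1.40 MN·m per $
  maraging steel: M = 0.956 MN·m per $
Borosilicate glass has the largest M.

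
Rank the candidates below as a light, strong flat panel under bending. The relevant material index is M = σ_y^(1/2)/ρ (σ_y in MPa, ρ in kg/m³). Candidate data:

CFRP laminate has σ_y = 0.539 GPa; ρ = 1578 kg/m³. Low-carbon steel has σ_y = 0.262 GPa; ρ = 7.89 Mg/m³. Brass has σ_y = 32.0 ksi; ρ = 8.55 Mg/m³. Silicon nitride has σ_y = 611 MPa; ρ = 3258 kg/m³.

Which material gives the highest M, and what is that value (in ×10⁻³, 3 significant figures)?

CFRP laminate, M = 14.7×10⁻³

Convert each candidate to consistent units, then evaluate M:
  CFRP laminate: σ_y = 539.0 MPa, ρ = 1578 kg/m³
  low-carbon steel: σ_y = 262.0 MPa, ρ = 7890 kg/m³
  brass: σ_y = 220.6 MPa, ρ = 8550 kg/m³
  silicon nitride: σ_y = 611.0 MPa, ρ = 3258 kg/m³
  CFRP laminate: M = 14.7×10⁻³
  silicon nitride: M = 7.59×10⁻³
  low-carbon steel: M = 2.05×10⁻³
  brass: M = 1.74×10⁻³
CFRP laminate has the largest M.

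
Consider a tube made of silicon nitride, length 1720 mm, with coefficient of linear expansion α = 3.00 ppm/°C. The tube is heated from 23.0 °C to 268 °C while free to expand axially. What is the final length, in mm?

ΔT = 268 − 23.0 = 245.0 K.
ΔL = α·L₀·ΔT = 3.00×10⁻⁶ × 1720 mm × 245.0 K = 1.26 mm.
L = L₀ + ΔL = 1720 + 1.26 = 1721.3 mm.

1721.3 mm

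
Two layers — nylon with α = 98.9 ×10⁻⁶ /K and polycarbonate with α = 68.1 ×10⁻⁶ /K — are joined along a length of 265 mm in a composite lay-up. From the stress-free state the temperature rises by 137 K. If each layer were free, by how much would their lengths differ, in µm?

1120 µm

Δα = |98.9 − 68.1|×10⁻⁶/K = 30.8×10⁻⁶/K.
ΔL_mismatch = Δα·L·ΔT = 30.8×10⁻⁶ × 265.0 mm × 137.0 K = 1120 µm.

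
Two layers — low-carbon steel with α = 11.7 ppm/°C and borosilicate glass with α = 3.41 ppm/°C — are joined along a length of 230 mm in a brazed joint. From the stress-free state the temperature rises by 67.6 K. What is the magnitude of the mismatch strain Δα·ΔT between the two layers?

Δα = |11.7 − 3.41|×10⁻⁶/K = 8.29×10⁻⁶/K.
Mismatch strain = Δα·ΔT = 8.29×10⁻⁶ × 67.6 = 5.60×10⁻⁴.

5.60×10⁻⁴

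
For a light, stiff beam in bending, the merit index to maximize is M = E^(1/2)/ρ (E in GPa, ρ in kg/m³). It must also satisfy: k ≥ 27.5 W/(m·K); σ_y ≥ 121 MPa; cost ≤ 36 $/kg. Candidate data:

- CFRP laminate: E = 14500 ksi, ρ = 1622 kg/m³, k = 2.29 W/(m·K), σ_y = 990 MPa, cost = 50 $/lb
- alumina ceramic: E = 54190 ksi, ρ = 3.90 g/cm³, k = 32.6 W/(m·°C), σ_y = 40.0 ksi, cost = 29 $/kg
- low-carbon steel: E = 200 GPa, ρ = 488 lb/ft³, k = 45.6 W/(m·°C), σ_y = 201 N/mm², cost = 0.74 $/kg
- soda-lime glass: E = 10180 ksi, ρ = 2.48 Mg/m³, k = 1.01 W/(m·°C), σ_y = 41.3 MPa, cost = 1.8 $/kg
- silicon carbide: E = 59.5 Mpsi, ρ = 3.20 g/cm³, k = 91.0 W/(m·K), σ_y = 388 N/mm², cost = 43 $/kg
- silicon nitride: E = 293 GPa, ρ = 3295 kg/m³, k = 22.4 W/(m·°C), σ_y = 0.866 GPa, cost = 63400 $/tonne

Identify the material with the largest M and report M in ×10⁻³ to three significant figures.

alumina ceramic, M = 4.96×10⁻³

Screen on constraints: k ≥ 27.5 W/(m·K); σ_y ≥ 121 MPa; cost ≤ 36 $/kg. Survivors: alumina ceramic, low-carbon steel.
Putting every candidate on a common basis:
  alumina ceramic: E = 373.6 GPa, ρ = 3900 kg/m³
  low-carbon steel: E = 200.0 GPa, ρ = 7817 kg/m³
  alumina ceramic: M = 4.96×10⁻³
  low-carbon steel: M = 1.81×10⁻³
The maximum is for alumina ceramic.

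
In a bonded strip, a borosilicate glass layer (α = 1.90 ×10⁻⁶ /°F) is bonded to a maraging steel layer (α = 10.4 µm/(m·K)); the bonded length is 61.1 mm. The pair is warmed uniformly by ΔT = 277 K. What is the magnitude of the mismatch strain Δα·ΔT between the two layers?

borosilicate glass: α = 1.90×10⁻⁶/°F × 9/5 = 3.42×10⁻⁶/K.
Δα = |3.42 − 10.4|×10⁻⁶/K = 6.98×10⁻⁶/K.
Mismatch strain = Δα·ΔT = 6.98×10⁻⁶ × 277.0 = 1.93×10⁻³.

1.93×10⁻³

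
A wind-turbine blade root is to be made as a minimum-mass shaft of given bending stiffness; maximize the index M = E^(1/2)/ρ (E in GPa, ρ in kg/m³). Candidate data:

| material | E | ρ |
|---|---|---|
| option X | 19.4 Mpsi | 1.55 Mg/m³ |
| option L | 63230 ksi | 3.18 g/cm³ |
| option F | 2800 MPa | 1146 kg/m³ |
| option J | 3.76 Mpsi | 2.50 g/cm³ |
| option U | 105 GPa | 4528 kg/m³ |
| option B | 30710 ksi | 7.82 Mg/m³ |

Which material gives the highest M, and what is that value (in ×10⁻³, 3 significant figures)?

option X, M = 7.46×10⁻³

After converting to SI:
  option X: E = 133.8 GPa, ρ = 1550 kg/m³
  option L: E = 436.0 GPa, ρ = 3180 kg/m³
  option F: E = 2.800 GPa, ρ = 1146 kg/m³
  option J: E = 25.92 GPa, ρ = 2500 kg/m³
  option U: E = 105.0 GPa, ρ = 4528 kg/m³
  option B: E = 211.7 GPa, ρ = 7820 kg/m³
  option X: M = 7.46×10⁻³
  option L: M = 6.57×10⁻³
  option U: M = 2.26×10⁻³
  option J: M = 2.04×10⁻³
  option B: M = 1.86×10⁻³
  option F: M = 1.46×10⁻³
Highest index: option X.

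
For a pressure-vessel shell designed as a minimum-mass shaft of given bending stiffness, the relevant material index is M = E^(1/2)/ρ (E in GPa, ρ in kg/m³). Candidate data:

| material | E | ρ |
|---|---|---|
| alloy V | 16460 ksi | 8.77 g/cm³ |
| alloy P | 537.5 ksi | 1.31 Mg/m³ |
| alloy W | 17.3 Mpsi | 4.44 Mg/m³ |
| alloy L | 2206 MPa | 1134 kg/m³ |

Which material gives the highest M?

Convert each candidate to consistent units, then evaluate M:
  alloy V: E = 113.5 GPa, ρ = 8770 kg/m³
  alloy P: E = 3.706 GPa, ρ = 1310 kg/m³
  alloy W: E = 119.3 GPa, ρ = 4440 kg/m³
  alloy L: E = 2.206 GPa, ρ = 1134 kg/m³
  alloy W: M = 2.46×10⁻³
  alloy P: M = 1.47×10⁻³
  alloy L: M = 1.31×10⁻³
  alloy V: M = 1.21×10⁻³
Alloy W ranks first.

alloy W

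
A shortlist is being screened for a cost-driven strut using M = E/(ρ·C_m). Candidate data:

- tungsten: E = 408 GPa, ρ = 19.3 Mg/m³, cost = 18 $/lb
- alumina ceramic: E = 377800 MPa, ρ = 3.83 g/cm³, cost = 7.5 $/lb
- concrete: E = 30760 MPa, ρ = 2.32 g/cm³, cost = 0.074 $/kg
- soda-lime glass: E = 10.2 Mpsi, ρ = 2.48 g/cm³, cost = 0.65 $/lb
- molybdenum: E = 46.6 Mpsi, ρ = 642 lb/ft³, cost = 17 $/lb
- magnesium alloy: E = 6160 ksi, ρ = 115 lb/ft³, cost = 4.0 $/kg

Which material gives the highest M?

concrete

Putting every candidate on a common basis:
  tungsten: E = 408.0 GPa, ρ = 19300 kg/m³, cost = 39.68 $/kg
  alumina ceramic: E = 377.8 GPa, ρ = 3830 kg/m³, cost = 16.53 $/kg
  concrete: E = 30.76 GPa, ρ = 2320 kg/m³, cost = 0.07400 $/kg
  soda-lime glass: E = 70.33 GPa, ρ = 2480 kg/m³, cost = 1.433 $/kg
  molybdenum: E = 321.3 GPa, ρ = 10280 kg/m³, cost = 37.48 $/kg
  magnesium alloy: E = 42.47 GPa, ρ = 1842 kg/m³, cost = 4.000 $/kg
  concrete: M = 179 MN·m per $
  soda-lime glass: M = 19.8 MN·m per $
  alumina ceramic: M = 5.97 MN·m per $
  magnesium alloy: M = 5.76 MN·m per $
  molybdenum: M = 0.834 MN·m per $
  tungsten: M = 0.533 MN·m per $
Concrete has the largest M.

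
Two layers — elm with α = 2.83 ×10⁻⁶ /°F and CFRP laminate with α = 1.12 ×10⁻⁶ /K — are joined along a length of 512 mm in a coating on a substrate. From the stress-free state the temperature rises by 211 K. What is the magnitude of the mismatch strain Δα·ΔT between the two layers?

elm: α = 2.83×10⁻⁶/°F × 9/5 = 5.09×10⁻⁶/K.
Δα = |5.09 − 1.12|×10⁻⁶/K = 3.97×10⁻⁶/K.
Mismatch strain = Δα·ΔT = 3.97×10⁻⁶ × 211.0 = 8.39×10⁻⁴.

8.39×10⁻⁴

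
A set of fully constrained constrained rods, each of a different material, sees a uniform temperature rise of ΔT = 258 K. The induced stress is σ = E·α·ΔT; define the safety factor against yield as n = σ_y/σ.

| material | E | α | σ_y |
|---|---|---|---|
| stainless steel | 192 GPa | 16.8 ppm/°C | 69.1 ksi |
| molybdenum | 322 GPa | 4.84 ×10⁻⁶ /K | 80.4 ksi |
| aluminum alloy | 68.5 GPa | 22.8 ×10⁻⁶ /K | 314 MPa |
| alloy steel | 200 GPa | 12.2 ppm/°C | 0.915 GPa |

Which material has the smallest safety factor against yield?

Converting E to GPa, α to ×10⁻⁶/K, σ_y to MPa, then σ and n for each:
  stainless steel: E = 192.0, α = 16.8, σ_y = 476.4 → σ = 832 MPa, n = 0.572
  molybdenum: E = 322.0, α = 4.84, σ_y = 554.3 → σ = 402 MPa, n = 1.38
  aluminum alloy: E = 68.50, α = 22.8, σ_y = 314.0 → σ = 403 MPa, n = 0.779
  alloy steel: E = 200.0, α = 12.2, σ_y = 915.0 → σ = 630 MPa, n = 1.45
Smallest n: stainless steel with n = 0.572.

stainless steel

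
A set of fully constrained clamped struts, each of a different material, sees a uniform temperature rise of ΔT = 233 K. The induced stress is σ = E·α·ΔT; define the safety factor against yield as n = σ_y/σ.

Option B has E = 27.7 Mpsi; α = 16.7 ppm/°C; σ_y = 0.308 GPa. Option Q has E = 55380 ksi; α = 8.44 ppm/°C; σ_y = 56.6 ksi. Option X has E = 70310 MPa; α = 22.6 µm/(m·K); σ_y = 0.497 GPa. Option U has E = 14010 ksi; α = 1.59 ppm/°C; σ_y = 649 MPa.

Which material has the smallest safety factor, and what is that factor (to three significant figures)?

Per material, after unit conversion:
  option B: E = 191.0, α = 16.7, σ_y = 308.0 → σ = 743 MPa, n = 0.414
  option Q: E = 381.8, α = 8.44, σ_y = 390.2 → σ = 751 MPa, n = 0.520
  option X: E = 70.31, α = 22.6, σ_y = 497.0 → σ = 370 MPa, n = 1.34
  option U: E = 96.60, α = 1.59, σ_y = 649.0 → σ = 35.8 MPa, n = 18.1
Option B has the lowest safety factor, n = 0.414.

option B, n = 0.414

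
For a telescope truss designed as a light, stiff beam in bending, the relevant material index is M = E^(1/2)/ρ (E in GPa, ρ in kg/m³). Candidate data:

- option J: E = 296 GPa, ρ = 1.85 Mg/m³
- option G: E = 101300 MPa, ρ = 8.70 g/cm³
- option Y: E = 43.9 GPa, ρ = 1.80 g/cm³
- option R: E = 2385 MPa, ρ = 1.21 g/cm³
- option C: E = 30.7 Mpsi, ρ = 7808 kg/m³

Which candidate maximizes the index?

In SI units:
  option J: E = 296.0 GPa, ρ = 1850 kg/m³
  option G: E = 101.3 GPa, ρ = 8700 kg/m³
  option Y: E = 43.90 GPa, ρ = 1800 kg/m³
  option R: E = 2.385 GPa, ρ = 1210 kg/m³
  option C: E = 211.7 GPa, ρ = 7808 kg/m³
  option J: M = 9.30×10⁻³
  option Y: M = 3.68×10⁻³
  option C: M = 1.86×10⁻³
  option R: M = 1.28×10⁻³
  option G: M = 1.16×10⁻³
Option J has the largest M.

option J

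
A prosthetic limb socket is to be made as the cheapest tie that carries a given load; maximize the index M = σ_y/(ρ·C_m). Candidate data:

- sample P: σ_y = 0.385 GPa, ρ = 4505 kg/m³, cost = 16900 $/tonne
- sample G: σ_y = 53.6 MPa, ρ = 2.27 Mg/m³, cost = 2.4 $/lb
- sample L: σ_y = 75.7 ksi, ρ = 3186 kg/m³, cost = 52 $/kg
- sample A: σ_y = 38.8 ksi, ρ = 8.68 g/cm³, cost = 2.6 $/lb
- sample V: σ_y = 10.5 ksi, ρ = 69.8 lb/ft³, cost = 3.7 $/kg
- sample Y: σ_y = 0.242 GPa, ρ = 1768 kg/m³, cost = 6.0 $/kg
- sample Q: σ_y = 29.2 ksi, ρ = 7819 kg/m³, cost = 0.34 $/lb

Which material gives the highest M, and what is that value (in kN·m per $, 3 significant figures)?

Normalizing units and computing the index:
  sample P: σ_y = 385.0 MPa, ρ = 4505 kg/m³, cost = 16.90 $/kg
  sample G: σ_y = 53.60 MPa, ρ = 2270 kg/m³, cost = 5.291 $/kg
  sample L: σ_y = 521.9 MPa, ρ = 3186 kg/m³, cost = 52.00 $/kg
  sample A: σ_y = 267.5 MPa, ρ = 8680 kg/m³, cost = 5.732 $/kg
  sample V: σ_y = 72.39 MPa, ρ = 1118 kg/m³, cost = 3.700 $/kg
  sample Y: σ_y = 242.0 MPa, ρ = 1768 kg/m³, cost = 6.000 $/kg
  sample Q: σ_y = 201.3 MPa, ρ = 7819 kg/m³, cost = 0.7496 $/kg
  sample Q: M = 34.4 kN·m per $
  sample Y: M = 22.8 kN·m per $
  sample V: M = 17.5 kN·m per $
  sample A: M = 5.38 kN·m per $
  sample P: M = 5.06 kN·m per $
  sample G: M = 4.46 kN·m per $
  sample L: M = 3.15 kN·m per $
Sample Q has the largest M.

sample Q, M = 34.4 kN·m per $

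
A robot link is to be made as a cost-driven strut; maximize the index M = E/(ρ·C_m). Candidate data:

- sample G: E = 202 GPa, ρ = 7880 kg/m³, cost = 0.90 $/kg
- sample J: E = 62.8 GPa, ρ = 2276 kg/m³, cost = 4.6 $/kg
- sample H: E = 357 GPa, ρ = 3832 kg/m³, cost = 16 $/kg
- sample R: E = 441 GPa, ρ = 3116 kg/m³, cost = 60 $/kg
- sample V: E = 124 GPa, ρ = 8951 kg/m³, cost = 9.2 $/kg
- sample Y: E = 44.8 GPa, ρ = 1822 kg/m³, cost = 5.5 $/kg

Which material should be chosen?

sample G

Computing M directly (units already consistent):
  sample G: M = 28.5 MN·m per $
  sample J: M = 6.00 MN·m per $
  sample H: M = 5.82 MN·m per $
  sample Y: M = 4.47 MN·m per $
  sample R: M = 2.36 MN·m per $
  sample V: M = 1.51 MN·m per $
Sample G has the largest M.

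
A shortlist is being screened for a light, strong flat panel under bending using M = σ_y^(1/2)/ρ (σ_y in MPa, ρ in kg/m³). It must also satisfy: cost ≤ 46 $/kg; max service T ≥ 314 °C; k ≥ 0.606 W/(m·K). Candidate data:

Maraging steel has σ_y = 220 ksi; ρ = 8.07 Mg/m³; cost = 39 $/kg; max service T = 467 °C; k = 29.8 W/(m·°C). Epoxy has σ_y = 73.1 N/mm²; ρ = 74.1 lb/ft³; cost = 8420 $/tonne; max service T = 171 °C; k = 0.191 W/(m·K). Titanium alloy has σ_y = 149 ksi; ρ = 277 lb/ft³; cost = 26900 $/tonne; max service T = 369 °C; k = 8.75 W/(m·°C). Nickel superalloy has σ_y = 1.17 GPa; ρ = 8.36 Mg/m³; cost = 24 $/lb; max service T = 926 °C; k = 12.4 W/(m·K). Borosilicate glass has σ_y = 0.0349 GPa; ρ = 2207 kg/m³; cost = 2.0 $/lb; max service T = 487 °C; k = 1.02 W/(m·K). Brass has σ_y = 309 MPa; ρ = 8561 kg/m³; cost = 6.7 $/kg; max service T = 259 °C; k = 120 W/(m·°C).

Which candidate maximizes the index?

Screen on constraints: cost ≤ 46 $/kg; max service T ≥ 314 °C; k ≥ 0.606 W/(m·K). Survivors: maraging steel, titanium alloy, borosilicate glass.
In SI units:
  maraging steel: σ_y = 1517 MPa, ρ = 8070 kg/m³
  titanium alloy: σ_y = 1027 MPa, ρ = 4437 kg/m³
  borosilicate glass: σ_y = 34.90 MPa, ρ = 2207 kg/m³
  titanium alloy: M = 7.22×10⁻³
  maraging steel: M = 4.83×10⁻³
  borosilicate glass: M = 2.68×10⁻³
Titanium alloy ranks first.

titanium alloy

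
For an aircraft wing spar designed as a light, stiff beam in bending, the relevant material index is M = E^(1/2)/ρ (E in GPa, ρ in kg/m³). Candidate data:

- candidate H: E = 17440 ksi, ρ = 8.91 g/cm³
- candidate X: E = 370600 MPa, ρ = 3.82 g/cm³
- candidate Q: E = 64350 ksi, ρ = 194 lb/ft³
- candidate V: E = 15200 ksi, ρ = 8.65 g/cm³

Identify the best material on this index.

candidate Q

Normalizing units and computing the index:
  candidate H: E = 120.2 GPa, ρ = 8910 kg/m³
  candidate X: E = 370.6 GPa, ρ = 3820 kg/m³
  candidate Q: E = 443.7 GPa, ρ = 3108 kg/m³
  candidate V: E = 104.8 GPa, ρ = 8650 kg/m³
  candidate Q: M = 6.78×10⁻³
  candidate X: M = 5.04×10⁻³
  candidate H: M = 1.23×10⁻³
  candidate V: M = 1.18×10⁻³
Candidate Q has the largest M.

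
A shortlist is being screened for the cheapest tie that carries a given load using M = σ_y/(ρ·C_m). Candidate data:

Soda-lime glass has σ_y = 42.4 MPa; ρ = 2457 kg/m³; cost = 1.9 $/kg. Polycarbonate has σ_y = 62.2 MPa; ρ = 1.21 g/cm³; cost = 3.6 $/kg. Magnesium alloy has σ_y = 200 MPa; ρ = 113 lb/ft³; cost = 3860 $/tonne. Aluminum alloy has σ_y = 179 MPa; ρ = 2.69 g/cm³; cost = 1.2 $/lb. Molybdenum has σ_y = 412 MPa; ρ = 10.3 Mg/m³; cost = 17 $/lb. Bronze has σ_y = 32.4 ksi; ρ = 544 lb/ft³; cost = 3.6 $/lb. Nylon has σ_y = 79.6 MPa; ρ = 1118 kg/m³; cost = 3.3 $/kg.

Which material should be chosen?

magnesium alloy

Normalizing units and computing the index:
  soda-lime glass: σ_y = 42.40 MPa, ρ = 2457 kg/m³, cost = 1.900 $/kg
  polycarbonate: σ_y = 62.20 MPa, ρ = 1210 kg/m³, cost = 3.600 $/kg
  magnesium alloy: σ_y = 200.0 MPa, ρ = 1810 kg/m³, cost = 3.860 $/kg
  aluminum alloy: σ_y = 179.0 MPa, ρ = 2690 kg/m³, cost = 2.646 $/kg
  molybdenum: σ_y = 412.0 MPa, ρ = 10300 kg/m³, cost = 37.48 $/kg
  bronze: σ_y = 223.4 MPa, ρ = 8714 kg/m³, cost = 7.937 $/kg
  nylon: σ_y = 79.60 MPa, ρ = 1118 kg/m³, cost = 3.300 $/kg
  magnesium alloy: M = 28.6 kN·m per $
  aluminum alloy: M = 25.2 kN·m per $
  nylon: M = 21.6 kN·m per $
  polycarbonate: M = 14.3 kN·m per $
  soda-lime glass: M = 9.08 kN·m per $
  bronze: M = 3.23 kN·m per $
  molybdenum: M = 1.07 kN·m per $
Magnesium alloy ranks first.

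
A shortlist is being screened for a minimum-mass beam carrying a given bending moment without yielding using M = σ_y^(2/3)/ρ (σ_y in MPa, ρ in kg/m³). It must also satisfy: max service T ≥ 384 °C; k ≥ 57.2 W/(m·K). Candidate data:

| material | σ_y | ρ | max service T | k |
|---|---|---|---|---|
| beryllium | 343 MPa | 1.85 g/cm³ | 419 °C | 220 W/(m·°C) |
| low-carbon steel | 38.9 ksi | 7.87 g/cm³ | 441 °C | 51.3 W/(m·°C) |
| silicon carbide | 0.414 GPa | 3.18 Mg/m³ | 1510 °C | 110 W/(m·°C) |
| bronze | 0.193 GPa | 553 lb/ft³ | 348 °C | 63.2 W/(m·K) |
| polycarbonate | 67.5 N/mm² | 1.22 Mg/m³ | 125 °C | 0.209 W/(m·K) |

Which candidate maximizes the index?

Screen on constraints: max service T ≥ 384 °C; k ≥ 57.2 W/(m·K). Survivors: beryllium, silicon carbide.
In SI units:
  beryllium: σ_y = 343.0 MPa, ρ = 1850 kg/m³
  silicon carbide: σ_y = 414.0 MPa, ρ = 3180 kg/m³
  beryllium: M = 26.5×10⁻³
  silicon carbide: M = 17.5×10⁻³
The maximum is for beryllium.

beryllium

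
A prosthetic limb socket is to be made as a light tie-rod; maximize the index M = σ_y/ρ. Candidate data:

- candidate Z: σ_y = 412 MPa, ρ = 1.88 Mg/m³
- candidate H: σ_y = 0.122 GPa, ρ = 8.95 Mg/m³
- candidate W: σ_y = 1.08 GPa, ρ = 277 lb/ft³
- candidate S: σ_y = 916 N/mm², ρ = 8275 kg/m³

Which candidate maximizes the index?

After converting to SI:
  candidate Z: σ_y = 412.0 MPa, ρ = 1880 kg/m³
  candidate H: σ_y = 122.0 MPa, ρ = 8950 kg/m³
  candidate W: σ_y = 1080 MPa, ρ = 4437 kg/m³
  candidate S: σ_y = 916.0 MPa, ρ = 8275 kg/m³
  candidate W: M = 243 kN·m/kg
  candidate Z: M = 219 kN·m/kg
  candidate S: M = 111 kN·m/kg
  candidate H: M = 13.6 kN·m/kg
Candidate W ranks first.

candidate W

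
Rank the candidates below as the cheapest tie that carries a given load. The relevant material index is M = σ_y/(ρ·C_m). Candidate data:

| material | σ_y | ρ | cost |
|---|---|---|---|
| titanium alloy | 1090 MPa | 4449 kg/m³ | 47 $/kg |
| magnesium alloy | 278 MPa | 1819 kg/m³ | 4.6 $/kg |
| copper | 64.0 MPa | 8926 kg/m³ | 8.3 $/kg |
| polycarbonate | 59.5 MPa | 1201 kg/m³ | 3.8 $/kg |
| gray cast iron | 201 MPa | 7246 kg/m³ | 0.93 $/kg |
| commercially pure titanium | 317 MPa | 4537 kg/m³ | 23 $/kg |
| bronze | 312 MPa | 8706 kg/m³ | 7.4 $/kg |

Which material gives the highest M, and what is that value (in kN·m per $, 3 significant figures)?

magnesium alloy, M = 33.2 kN·m per $

Computing M directly (units already consistent):
  magnesium alloy: M = 33.2 kN·m per $
  gray cast iron: M = 29.8 kN·m per $
  polycarbonate: M = 13.0 kN·m per $
  titanium alloy: M = 5.21 kN·m per $
  bronze: M = 4.84 kN·m per $
  commercially pure titanium: M = 3.04 kN·m per $
  copper: M = 0.864 kN·m per $
Highest index: magnesium alloy.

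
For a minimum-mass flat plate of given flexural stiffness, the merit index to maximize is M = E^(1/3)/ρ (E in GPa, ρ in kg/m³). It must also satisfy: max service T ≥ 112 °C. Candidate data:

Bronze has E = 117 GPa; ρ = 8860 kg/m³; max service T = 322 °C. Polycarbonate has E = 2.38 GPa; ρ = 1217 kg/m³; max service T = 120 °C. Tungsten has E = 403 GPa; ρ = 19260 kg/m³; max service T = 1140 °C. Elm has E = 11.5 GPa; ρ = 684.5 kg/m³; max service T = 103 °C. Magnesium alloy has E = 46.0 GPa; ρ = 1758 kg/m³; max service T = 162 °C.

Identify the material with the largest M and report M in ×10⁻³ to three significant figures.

magnesium alloy, M = 2.04×10⁻³

Screen on constraints: max service T ≥ 112 °C. Survivors: bronze, polycarbonate, tungsten, magnesium alloy.
Computing M directly (units already consistent):
  magnesium alloy: M = 2.04×10⁻³
  polycarbonate: M = 1.10×10⁻³
  bronze: M = 0.552×10⁻³
  tungsten: M = 0.384×10⁻³
The maximum is for magnesium alloy.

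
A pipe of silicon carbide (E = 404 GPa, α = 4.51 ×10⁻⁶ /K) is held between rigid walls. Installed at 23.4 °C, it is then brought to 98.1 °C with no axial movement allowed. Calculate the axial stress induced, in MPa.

136 MPa

ΔT = 74.70 K. Constrained thermal stress σ = E·α·ΔT = 404.0×10³ MPa × 4.51×10⁻⁶ × 74.70 = 136 MPa (compressive).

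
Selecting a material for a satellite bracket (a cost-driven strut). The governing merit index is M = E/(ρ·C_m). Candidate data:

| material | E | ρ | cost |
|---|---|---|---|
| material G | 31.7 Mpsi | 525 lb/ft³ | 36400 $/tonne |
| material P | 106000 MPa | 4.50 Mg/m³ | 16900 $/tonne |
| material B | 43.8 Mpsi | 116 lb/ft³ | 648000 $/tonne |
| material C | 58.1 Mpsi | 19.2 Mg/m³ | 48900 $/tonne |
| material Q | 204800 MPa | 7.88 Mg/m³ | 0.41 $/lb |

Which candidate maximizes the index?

material Q

Normalizing units and computing the index:
  material G: E = 218.6 GPa, ρ = 8410 kg/m³, cost = 36.40 $/kg
  material P: E = 106.0 GPa, ρ = 4500 kg/m³, cost = 16.90 $/kg
  material B: E = 302.0 GPa, ρ = 1858 kg/m³, cost = 648.0 $/kg
  material C: E = 400.6 GPa, ρ = 19200 kg/m³, cost = 48.90 $/kg
  material Q: E = 204.8 GPa, ρ = 7880 kg/m³, cost = 0.9039 $/kg
  material Q: M = 28.8 MN·m per $
  material P: M = 1.39 MN·m per $
  material G: M = 0.714 MN·m per $
  material C: M = 0.427 MN·m per $
  material B: M = 0.251 MN·m per $
Highest index: material Q.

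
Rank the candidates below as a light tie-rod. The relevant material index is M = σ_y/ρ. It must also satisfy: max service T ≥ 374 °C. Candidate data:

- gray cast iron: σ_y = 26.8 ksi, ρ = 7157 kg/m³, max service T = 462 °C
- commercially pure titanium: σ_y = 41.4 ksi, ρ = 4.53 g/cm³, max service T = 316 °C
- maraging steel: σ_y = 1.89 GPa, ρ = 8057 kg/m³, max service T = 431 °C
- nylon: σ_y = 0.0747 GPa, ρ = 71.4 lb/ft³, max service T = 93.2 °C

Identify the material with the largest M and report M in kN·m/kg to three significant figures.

Screen on constraints: max service T ≥ 374 °C. Survivors: gray cast iron, maraging steel.
In SI units:
  gray cast iron: σ_y = 184.8 MPa, ρ = 7157 kg/m³
  maraging steel: σ_y = 1890 MPa, ρ = 8057 kg/m³
  maraging steel: M = 235 kN·m/kg
  gray cast iron: M = 25.8 kN·m/kg
The maximum is for maraging steel.

maraging steel, M = 235 kN·m/kg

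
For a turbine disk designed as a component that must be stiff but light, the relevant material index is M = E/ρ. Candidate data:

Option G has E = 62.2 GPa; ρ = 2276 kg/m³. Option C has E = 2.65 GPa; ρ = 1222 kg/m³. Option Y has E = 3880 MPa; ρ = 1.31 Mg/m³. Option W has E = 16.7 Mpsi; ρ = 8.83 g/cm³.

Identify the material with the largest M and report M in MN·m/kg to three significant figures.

option G, M = 27.3 MN·m/kg

Putting every candidate on a common basis:
  option G: E = 62.20 GPa, ρ = 2276 kg/m³
  option C: E = 2.650 GPa, ρ = 1222 kg/m³
  option Y: E = 3.880 GPa, ρ = 1310 kg/m³
  option W: E = 115.1 GPa, ρ = 8830 kg/m³
  option G: M = 27.3 MN·m/kg
  option W: M = 13.0 MN·m/kg
  option Y: M = 2.96 MN·m/kg
  option C: M = 2.17 MN·m/kg
Option G has the largest M.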